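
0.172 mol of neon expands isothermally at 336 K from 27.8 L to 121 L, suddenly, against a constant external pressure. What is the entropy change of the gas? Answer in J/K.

ΔS_gas = 2.1 J/K

Entropy is a state function, so ΔS_gas depends only on the end states.
For an isothermal ideal gas ΔS_gas = nR ln(V₂/V₁) = 0.172 × 8.314 × ln(121/27.8) = 2.1 J/K.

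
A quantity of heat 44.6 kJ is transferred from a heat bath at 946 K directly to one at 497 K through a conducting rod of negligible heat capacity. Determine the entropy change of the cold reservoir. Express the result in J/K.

The cold reservoir gains heat Q, so ΔS_cold = +Q/T_C = 44600/497 = 89.7 J/K.

ΔS_cold = 89.7 J/K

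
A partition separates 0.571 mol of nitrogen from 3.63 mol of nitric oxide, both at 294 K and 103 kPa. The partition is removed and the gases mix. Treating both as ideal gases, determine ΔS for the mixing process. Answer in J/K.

Mole fractions: x_A = 0.571/4.2 = 0.136, x_B = 0.864.
ΔS_mix = −R(n_A ln x_A + n_B ln x_B) = −8.314 × (0.571 ln 0.136 + 3.63 ln 0.864) = 13.9 J/K.

ΔS_mix = 13.9 J/K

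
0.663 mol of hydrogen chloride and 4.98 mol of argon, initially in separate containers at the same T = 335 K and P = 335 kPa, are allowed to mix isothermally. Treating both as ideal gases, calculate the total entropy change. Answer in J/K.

ΔS_mix = 17 J/K

Mole fractions: x_A = 0.663/5.64 = 0.117, x_B = 0.883.
ΔS_mix = −R(n_A ln x_A + n_B ln x_B) = −8.314 × (0.663 ln 0.117 + 4.98 ln 0.883) = 17 J/K.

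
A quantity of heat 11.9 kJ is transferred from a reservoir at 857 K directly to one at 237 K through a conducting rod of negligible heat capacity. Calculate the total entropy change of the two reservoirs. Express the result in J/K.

ΔS_total = 36.3 J/K

ΔS_hot = −Q/T_H = −11900/857 = -13.89 J/K and ΔS_cold = +Q/T_C = 11900/237 = 50.21 J/K.
ΔS_total = -13.89 + 50.21 = 36.3 J/K, positive as the second law requires.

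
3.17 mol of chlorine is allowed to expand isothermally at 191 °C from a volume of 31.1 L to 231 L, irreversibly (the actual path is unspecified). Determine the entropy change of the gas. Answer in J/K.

Entropy is a state function, so ΔS_gas depends only on the end states.
For an isothermal ideal gas ΔS_gas = nR ln(V₂/V₁) = 3.17 × 8.314 × ln(231/31.1) = 52.8 J/K.

ΔS_gas = 52.8 J/K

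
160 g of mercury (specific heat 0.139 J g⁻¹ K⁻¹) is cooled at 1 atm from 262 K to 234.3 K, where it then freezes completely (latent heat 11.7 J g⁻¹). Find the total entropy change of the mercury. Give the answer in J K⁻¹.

ΔS = -10.5 J/K

Cooling step: ΔS₁ = m c ln(T_tr/T_i) = 160 × 0.139 × ln(234.3/262) = -2.485 J/K.
Phase change: ΔS₂ = −mL/T_tr = −160 × 11.7 / 234.3 = -7.99 J/K.
ΔS_total = (-2.485) + (-7.99) = -10.5 J/K.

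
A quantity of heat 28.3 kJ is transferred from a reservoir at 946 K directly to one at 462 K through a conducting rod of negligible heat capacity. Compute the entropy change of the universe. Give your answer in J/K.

ΔS_hot = −Q/T_H = −28300/946 = -29.92 J/K and ΔS_cold = +Q/T_C = 28300/462 = 61.26 J/K.
ΔS_total = -29.92 + 61.26 = 31.3 J/K, positive as the second law requires.

ΔS_total = 31.3 J/K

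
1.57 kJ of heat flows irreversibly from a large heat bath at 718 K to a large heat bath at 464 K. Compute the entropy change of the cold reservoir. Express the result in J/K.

The cold reservoir gains heat Q, so ΔS_cold = +Q/T_C = 1570/464 = 3.38 J/K.

ΔS_cold = 3.38 J/K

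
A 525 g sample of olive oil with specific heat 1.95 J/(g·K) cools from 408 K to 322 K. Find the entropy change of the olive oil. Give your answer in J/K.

ΔS = -242 J/K

ΔS = ∫dQ_rev/T = m c ln(T₂/T₁) = 525 × 1.95 × ln(322/408) = -242 J/K.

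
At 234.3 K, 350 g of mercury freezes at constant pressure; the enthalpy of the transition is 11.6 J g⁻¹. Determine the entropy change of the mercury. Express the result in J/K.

ΔS = -17.3 J/K

Heat released by the substance: Q = −mL = −350 × 11.6 = −4060 J.
At constant T, ΔS = Q_rev/T = −4060 / 234.3 = -17.3 J/K.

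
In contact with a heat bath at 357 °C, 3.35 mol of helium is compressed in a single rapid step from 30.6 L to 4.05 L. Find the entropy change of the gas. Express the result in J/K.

ΔS_gas = -56.3 J/K

Entropy is a state function, so ΔS_gas depends only on the end states.
For an isothermal ideal gas ΔS_gas = nR ln(V₂/V₁) = 3.35 × 8.314 × ln(4.05/30.6) = -56.3 J/K.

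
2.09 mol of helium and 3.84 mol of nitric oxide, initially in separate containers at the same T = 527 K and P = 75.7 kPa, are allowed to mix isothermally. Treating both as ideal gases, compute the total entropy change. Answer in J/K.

Mole fractions: x_A = 2.09/5.93 = 0.352, x_B = 0.648.
ΔS_mix = −R(n_A ln x_A + n_B ln x_B) = −8.314 × (2.09 ln 0.352 + 3.84 ln 0.648) = 32 J/K.

ΔS_mix = 32 J/K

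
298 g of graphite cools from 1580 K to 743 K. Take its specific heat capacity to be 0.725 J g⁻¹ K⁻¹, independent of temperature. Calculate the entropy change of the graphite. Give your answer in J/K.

ΔS = -163 J/K

ΔS = ∫dQ_rev/T = m c ln(T₂/T₁) = 298 × 0.725 × ln(743/1580) = -163 J/K.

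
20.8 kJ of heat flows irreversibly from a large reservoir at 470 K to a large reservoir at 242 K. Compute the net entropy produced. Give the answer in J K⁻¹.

ΔS_total = 41.7 J/K

ΔS_hot = −Q/T_H = −20800/470 = -44.26 J/K and ΔS_cold = +Q/T_C = 20800/242 = 85.95 J/K.
ΔS_total = -44.26 + 85.95 = 41.7 J/K, positive as the second law requires.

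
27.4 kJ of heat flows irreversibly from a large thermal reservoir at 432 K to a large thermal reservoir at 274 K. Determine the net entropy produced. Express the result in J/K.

ΔS_hot = −Q/T_H = −27400/432 = -63.43 J/K and ΔS_cold = +Q/T_C = 27400/274 = 100 J/K.
ΔS_total = -63.43 + 100 = 36.6 J/K, positive as the second law requires.

ΔS_total = 36.6 J/K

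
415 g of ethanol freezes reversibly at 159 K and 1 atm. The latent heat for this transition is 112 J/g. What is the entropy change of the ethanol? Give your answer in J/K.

ΔS = -292 J/K

Heat released by the substance: Q = −mL = −415 × 112 = −46480 J.
At constant T, ΔS = Q_rev/T = −46480 / 159 = -292 J/K.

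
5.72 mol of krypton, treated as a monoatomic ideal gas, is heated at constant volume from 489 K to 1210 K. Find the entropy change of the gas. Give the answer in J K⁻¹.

At constant volume, ΔS = nC_V ln(T₂/T₁) with C_V = 3R/2 = 12.47 J mol⁻¹ K⁻¹.
ΔS = 5.72 × 12.47 × ln(1210/489) = 64.6 J/K.

ΔS = 64.6 J/K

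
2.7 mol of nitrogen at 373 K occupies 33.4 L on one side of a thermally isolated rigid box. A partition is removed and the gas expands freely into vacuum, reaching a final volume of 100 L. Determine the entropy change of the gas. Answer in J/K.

For an ideal gas in free expansion Q = 0 and W = 0, so T is unchanged.
Entropy is a state function; using a reversible isothermal path, ΔS_gas = nR ln(V₂/V₁) = 2.7 × 8.314 × ln(100/33.4) = 24.6 J/K.

ΔS_gas = 24.6 J/K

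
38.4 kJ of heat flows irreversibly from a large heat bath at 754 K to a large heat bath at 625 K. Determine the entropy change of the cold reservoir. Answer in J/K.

The cold reservoir gains heat Q, so ΔS_cold = +Q/T_C = 38400/625 = 61.4 J/K.

ΔS_cold = 61.4 J/K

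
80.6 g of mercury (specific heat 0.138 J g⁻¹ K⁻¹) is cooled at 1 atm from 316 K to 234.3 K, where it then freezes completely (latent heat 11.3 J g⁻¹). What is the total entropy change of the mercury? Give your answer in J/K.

ΔS = -7.21 J/K

Cooling step: ΔS₁ = m c ln(T_tr/T_i) = 80.6 × 0.138 × ln(234.3/316) = -3.327 J/K.
Phase change: ΔS₂ = −mL/T_tr = −80.6 × 11.3 / 234.3 = -3.887 J/K.
ΔS_total = (-3.327) + (-3.887) = -7.21 J/K.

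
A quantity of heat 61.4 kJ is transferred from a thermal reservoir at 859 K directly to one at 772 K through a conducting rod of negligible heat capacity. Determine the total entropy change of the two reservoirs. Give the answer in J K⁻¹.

ΔS_hot = −Q/T_H = −61400/859 = -71.478 J/K and ΔS_cold = +Q/T_C = 61400/772 = 79.534 J/K.
ΔS_total = -71.478 + 79.534 = 8.06 J/K, positive as the second law requires.

ΔS_total = 8.06 J/K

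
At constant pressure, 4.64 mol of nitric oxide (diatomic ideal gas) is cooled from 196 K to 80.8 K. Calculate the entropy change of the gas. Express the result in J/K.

ΔS = -120 J/K

At constant pressure, ΔS = nC_p ln(T₂/T₁) with C_p = 7R/2 = 29.1 J mol⁻¹ K⁻¹.
ΔS = 4.64 × 29.1 × ln(80.8/196) = -120 J/K.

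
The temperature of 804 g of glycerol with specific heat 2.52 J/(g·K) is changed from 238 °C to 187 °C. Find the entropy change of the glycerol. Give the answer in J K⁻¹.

In kelvin: T₁ = 511.15 K, T₂ = 460.15 K. ΔS = ∫dQ_rev/T = m c ln(T₂/T₁) = 804 × 2.52 × ln(460.15/511.15) = -213 J/K.

ΔS = -213 J/K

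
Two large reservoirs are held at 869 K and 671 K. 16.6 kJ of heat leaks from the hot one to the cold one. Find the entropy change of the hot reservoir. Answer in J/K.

The hot reservoir loses heat Q, so ΔS_hot = −Q/T_H = −16600/869 = -19.1 J/K.

ΔS_hot = -19.1 J/K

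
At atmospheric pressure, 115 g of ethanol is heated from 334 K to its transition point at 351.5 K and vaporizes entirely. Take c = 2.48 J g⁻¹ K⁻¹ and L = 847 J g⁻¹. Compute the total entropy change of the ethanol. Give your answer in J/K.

Warming step: ΔS₁ = m c ln(T_tr/T_i) = 115 × 2.48 × ln(351.5/334) = 14.56 J/K.
Phase change: ΔS₂ = +mL/T_tr = 115 × 847 / 351.5 = 277.1 J/K.
ΔS_total = (14.56) + (277.1) = 292 J/K.

ΔS = 292 J/K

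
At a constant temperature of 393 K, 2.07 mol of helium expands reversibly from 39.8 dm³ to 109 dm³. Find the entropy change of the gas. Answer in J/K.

For an isothermal ideal gas ΔS_gas = nR ln(V₂/V₁) = 2.07 × 8.314 × ln(109/39.8) = 17.3 J/K.

ΔS_gas = 17.3 J/K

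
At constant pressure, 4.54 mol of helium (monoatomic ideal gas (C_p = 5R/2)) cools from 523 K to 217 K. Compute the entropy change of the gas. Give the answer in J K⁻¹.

ΔS = -83 J/K

At constant pressure, ΔS = nC_p ln(T₂/T₁) with C_p = 5R/2 = 20.79 J mol⁻¹ K⁻¹.
ΔS = 4.54 × 20.79 × ln(217/523) = -83 J/K.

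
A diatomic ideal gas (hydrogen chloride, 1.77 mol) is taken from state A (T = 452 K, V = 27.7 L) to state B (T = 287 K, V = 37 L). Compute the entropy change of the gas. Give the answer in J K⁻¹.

Entropy is a state function: ΔS = nC_V ln(T₂/T₁) + nR ln(V₂/V₁), with C_V = 5R/2 = 20.79 J mol⁻¹ K⁻¹ for a diatomic ideal gas.
ΔS = 1.77 × [20.79 × ln(287/452) + 8.314 × ln(37/27.7)] = -12.4 J/K.

ΔS = -12.4 J/K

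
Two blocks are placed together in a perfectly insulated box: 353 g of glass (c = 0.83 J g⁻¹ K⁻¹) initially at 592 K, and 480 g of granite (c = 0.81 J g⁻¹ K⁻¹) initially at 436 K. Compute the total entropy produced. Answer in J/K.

Energy balance: T_f = (m₁c₁T₁ + m₂c₂T₂)/(m₁c₁ + m₂c₂) = 503.04 K.
ΔS₁ = m₁c₁ ln(T_f/T₁) = 292.99 × ln(503.04/592) = -47.71 J/K.
ΔS₂ = m₂c₂ ln(T_f/T₂) = 388.8 × ln(503.04/436) = 55.61 J/K.
ΔS_total = -47.71 + 55.61 = 7.9 J/K.

ΔS_total = 7.9 J/K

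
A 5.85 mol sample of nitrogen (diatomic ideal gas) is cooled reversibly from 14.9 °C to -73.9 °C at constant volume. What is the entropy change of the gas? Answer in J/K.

ΔS = -44.8 J/K

In kelvin: T₁ = 288.05 K, T₂ = 199.25 K. At constant volume, ΔS = nC_V ln(T₂/T₁) with C_V = 5R/2 = 20.79 J mol⁻¹ K⁻¹.
ΔS = 5.85 × 20.79 × ln(199.25/288.05) = -44.8 J/K.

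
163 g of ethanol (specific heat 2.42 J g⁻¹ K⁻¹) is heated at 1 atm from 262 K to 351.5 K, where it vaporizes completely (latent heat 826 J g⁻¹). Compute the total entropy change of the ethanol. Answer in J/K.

Warming step: ΔS₁ = m c ln(T_tr/T_i) = 163 × 2.42 × ln(351.5/262) = 115.9 J/K.
Phase change: ΔS₂ = +mL/T_tr = 163 × 826 / 351.5 = 383 J/K.
ΔS_total = (115.9) + (383) = 499 J/K.

ΔS = 499 J/K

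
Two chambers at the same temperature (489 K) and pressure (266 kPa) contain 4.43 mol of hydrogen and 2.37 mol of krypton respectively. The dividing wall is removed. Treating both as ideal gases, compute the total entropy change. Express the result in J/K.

Mole fractions: x_A = 4.43/6.8 = 0.651, x_B = 0.349.
ΔS_mix = −R(n_A ln x_A + n_B ln x_B) = −8.314 × (4.43 ln 0.651 + 2.37 ln 0.349) = 36.6 J/K.

ΔS_mix = 36.6 J/K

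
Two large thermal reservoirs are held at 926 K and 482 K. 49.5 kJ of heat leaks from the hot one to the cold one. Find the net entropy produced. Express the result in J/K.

ΔS_hot = −Q/T_H = −49500/926 = -53.46 J/K and ΔS_cold = +Q/T_C = 49500/482 = 102.7 J/K.
ΔS_total = -53.46 + 102.7 = 49.2 J/K, positive as the second law requires.

ΔS_total = 49.2 J/K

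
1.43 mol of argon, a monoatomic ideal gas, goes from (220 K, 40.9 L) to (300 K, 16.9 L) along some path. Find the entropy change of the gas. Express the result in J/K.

Entropy is a state function: ΔS = nC_V ln(T₂/T₁) + nR ln(V₂/V₁), with C_V = 3R/2 = 12.47 J mol⁻¹ K⁻¹ for a monoatomic ideal gas.
ΔS = 1.43 × [12.47 × ln(300/220) + 8.314 × ln(16.9/40.9)] = -4.98 J/K.

ΔS = -4.98 J/K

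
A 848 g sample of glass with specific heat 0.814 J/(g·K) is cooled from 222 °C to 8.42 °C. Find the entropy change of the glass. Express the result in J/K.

ΔS = -390 J/K

In kelvin: T₁ = 495.15 K, T₂ = 281.57 K. ΔS = ∫dQ_rev/T = m c ln(T₂/T₁) = 848 × 0.814 × ln(281.57/495.15) = -390 J/K.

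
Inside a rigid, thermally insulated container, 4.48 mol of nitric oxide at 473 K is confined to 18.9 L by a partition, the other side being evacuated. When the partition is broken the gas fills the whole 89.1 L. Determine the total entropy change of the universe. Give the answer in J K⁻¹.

ΔS_universe = 57.8 J/K

No heat is exchanged and no work is done, so the ideal-gas temperature stays constant.
Entropy is a state function; using a reversible isothermal path, ΔS_gas = nR ln(V₂/V₁) = 4.48 × 8.314 × ln(89.1/18.9) = 57.8 J/K.
The insulated surroundings exchange no heat, so ΔS_surr = 0 and ΔS_universe = ΔS_gas.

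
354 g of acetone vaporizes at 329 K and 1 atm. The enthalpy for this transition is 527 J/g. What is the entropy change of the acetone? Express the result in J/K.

ΔS = 567 J/K

Heat absorbed by the substance: Q = mL = 354 × 527 = 186558 J.
At constant T, ΔS = Q_rev/T = 186558 / 329 = 567 J/K.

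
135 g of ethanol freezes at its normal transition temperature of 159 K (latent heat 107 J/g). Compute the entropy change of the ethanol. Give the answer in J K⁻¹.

ΔS = -90.8 J/K

Heat released by the substance: Q = −mL = −135 × 107 = −14445 J.
At constant T, ΔS = Q_rev/T = −14445 / 159 = -90.8 J/K.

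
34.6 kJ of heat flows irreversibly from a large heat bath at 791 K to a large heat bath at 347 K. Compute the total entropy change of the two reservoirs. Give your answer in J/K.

ΔS_hot = −Q/T_H = −34600/791 = -43.74 J/K and ΔS_cold = +Q/T_C = 34600/347 = 99.71 J/K.
ΔS_total = -43.74 + 99.71 = 56 J/K, positive as the second law requires.

ΔS_total = 56 J/K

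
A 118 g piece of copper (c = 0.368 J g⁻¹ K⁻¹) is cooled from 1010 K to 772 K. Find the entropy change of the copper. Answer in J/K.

ΔS = ∫dQ_rev/T = m c ln(T₂/T₁) = 118 × 0.368 × ln(772/1010) = -11.7 J/K.

ΔS = -11.7 J/K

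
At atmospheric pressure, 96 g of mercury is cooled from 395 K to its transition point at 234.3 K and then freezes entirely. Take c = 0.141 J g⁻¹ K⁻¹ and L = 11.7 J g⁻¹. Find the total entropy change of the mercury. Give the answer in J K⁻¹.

ΔS = -11.9 J/K

Cooling step: ΔS₁ = m c ln(T_tr/T_i) = 96 × 0.141 × ln(234.3/395) = -7.07 J/K.
Phase change: ΔS₂ = −mL/T_tr = −96 × 11.7 / 234.3 = -4.794 J/K.
ΔS_total = (-7.07) + (-4.794) = -11.9 J/K.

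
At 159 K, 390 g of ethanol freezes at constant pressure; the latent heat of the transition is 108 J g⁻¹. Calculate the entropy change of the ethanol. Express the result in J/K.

ΔS = -265 J/K

Heat released by the substance: Q = −mL = −390 × 108 = −42120 J.
At constant T, ΔS = Q_rev/T = −42120 / 159 = -265 J/K.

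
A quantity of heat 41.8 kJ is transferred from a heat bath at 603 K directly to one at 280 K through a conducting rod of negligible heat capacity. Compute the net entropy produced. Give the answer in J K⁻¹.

ΔS_total = 80 J/K

ΔS_hot = −Q/T_H = −41800/603 = -69.32 J/K and ΔS_cold = +Q/T_C = 41800/280 = 149.3 J/K.
ΔS_total = -69.32 + 149.3 = 80 J/K, positive as the second law requires.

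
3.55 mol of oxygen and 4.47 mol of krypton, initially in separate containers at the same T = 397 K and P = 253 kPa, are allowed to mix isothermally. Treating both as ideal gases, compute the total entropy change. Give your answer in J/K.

Mole fractions: x_A = 3.55/8.02 = 0.443, x_B = 0.557.
ΔS_mix = −R(n_A ln x_A + n_B ln x_B) = −8.314 × (3.55 ln 0.443 + 4.47 ln 0.557) = 45.8 J/K.

ΔS_mix = 45.8 J/K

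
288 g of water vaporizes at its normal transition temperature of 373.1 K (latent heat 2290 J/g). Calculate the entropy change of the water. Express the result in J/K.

Heat absorbed by the substance: Q = mL = 288 × 2290 = 659520 J.
At constant T, ΔS = Q_rev/T = 659520 / 373.1 = 1770 J/K.

ΔS = 1770 J/K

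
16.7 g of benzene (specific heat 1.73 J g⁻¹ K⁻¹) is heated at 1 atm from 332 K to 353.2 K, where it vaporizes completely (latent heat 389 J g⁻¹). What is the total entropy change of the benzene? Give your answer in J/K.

Warming step: ΔS₁ = m c ln(T_tr/T_i) = 16.7 × 1.73 × ln(353.2/332) = 1.788 J/K.
Phase change: ΔS₂ = +mL/T_tr = 16.7 × 389 / 353.2 = 18.39 J/K.
ΔS_total = (1.788) + (18.39) = 20.2 J/K.

ΔS = 20.2 J/K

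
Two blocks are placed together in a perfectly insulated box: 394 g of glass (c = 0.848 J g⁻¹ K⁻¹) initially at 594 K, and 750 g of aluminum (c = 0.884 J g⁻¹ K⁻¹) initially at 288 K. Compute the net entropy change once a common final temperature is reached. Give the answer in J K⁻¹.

ΔS_total = 61.8 J/K

Energy balance: T_f = (m₁c₁T₁ + m₂c₂T₂)/(m₁c₁ + m₂c₂) = 390.53 K.
ΔS₁ = m₁c₁ ln(T_f/T₁) = 334.112 × ln(390.53/594) = -140.1 J/K.
ΔS₂ = m₂c₂ ln(T_f/T₂) = 663 × ln(390.53/288) = 201.9 J/K.
ΔS_total = -140.1 + 201.9 = 61.8 J/K.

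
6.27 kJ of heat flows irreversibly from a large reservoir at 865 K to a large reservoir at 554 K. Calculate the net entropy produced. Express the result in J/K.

ΔS_hot = −Q/T_H = −6270/865 = -7.249 J/K and ΔS_cold = +Q/T_C = 6270/554 = 11.32 J/K.
ΔS_total = -7.249 + 11.32 = 4.07 J/K, positive as the second law requires.

ΔS_total = 4.07 J/K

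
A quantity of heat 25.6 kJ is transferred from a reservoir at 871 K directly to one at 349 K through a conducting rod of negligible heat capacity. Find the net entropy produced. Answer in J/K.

ΔS_total = 44 J/K

ΔS_hot = −Q/T_H = −25600/871 = -29.39 J/K and ΔS_cold = +Q/T_C = 25600/349 = 73.35 J/K.
ΔS_total = -29.39 + 73.35 = 44 J/K, positive as the second law requires.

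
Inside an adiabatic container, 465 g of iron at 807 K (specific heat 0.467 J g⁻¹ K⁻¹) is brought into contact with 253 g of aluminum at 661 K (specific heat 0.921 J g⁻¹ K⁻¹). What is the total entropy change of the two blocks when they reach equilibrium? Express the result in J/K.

ΔS_total = 2.24 J/K

Energy balance: T_f = (m₁c₁T₁ + m₂c₂T₂)/(m₁c₁ + m₂c₂) = 731.43 K.
ΔS₁ = m₁c₁ ln(T_f/T₁) = 217.155 × ln(731.43/807) = -21.35 J/K.
ΔS₂ = m₂c₂ ln(T_f/T₂) = 233.013 × ln(731.43/661) = 23.59 J/K.
ΔS_total = -21.35 + 23.59 = 2.24 J/K.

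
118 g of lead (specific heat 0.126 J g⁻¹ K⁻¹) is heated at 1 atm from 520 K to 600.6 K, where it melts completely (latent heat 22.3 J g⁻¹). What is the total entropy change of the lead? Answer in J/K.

ΔS = 6.52 J/K

Warming step: ΔS₁ = m c ln(T_tr/T_i) = 118 × 0.126 × ln(600.6/520) = 2.142 J/K.
Phase change: ΔS₂ = +mL/T_tr = 118 × 22.3 / 600.6 = 4.381 J/K.
ΔS_total = (2.142) + (4.381) = 6.52 J/K.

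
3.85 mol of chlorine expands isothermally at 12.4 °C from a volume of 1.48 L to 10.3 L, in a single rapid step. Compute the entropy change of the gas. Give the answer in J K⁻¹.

ΔS_gas = 62.1 J/K

Entropy is a state function, so ΔS_gas depends only on the end states.
For an isothermal ideal gas ΔS_gas = nR ln(V₂/V₁) = 3.85 × 8.314 × ln(10.3/1.48) = 62.1 J/K.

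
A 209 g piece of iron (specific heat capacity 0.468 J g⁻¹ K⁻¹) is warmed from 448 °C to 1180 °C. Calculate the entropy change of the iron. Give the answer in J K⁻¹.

ΔS = 68.5 J/K

In kelvin: T₁ = 721.15 K, T₂ = 1453.15 K. ΔS = ∫dQ_rev/T = m c ln(T₂/T₁) = 209 × 0.468 × ln(1453.15/721.15) = 68.5 J/K.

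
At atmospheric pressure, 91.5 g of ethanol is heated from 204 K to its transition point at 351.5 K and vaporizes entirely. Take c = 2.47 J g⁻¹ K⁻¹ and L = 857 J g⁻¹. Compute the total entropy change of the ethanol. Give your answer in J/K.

ΔS = 346 J/K

Warming step: ΔS₁ = m c ln(T_tr/T_i) = 91.5 × 2.47 × ln(351.5/204) = 123 J/K.
Phase change: ΔS₂ = +mL/T_tr = 91.5 × 857 / 351.5 = 223.1 J/K.
ΔS_total = (123) + (223.1) = 346 J/K.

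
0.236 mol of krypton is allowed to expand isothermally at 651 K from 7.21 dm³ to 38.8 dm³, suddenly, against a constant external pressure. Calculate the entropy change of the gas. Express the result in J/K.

Entropy is a state function, so ΔS_gas depends only on the end states.
For an isothermal ideal gas ΔS_gas = nR ln(V₂/V₁) = 0.236 × 8.314 × ln(38.8/7.21) = 3.3 J/K.

ΔS_gas = 3.3 J/K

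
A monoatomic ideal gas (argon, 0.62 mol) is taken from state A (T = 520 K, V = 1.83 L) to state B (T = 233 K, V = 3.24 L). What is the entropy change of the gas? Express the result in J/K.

Entropy is a state function: ΔS = nC_V ln(T₂/T₁) + nR ln(V₂/V₁), with C_V = 3R/2 = 12.47 J mol⁻¹ K⁻¹ for a monoatomic ideal gas.
ΔS = 0.62 × [12.47 × ln(233/520) + 8.314 × ln(3.24/1.83)] = -3.26 J/K.

ΔS = -3.26 J/K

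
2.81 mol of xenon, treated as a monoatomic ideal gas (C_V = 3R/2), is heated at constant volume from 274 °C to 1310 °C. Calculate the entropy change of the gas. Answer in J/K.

In kelvin: T₁ = 547.15 K, T₂ = 1583.15 K. At constant volume, ΔS = nC_V ln(T₂/T₁) with C_V = 3R/2 = 12.47 J mol⁻¹ K⁻¹.
ΔS = 2.81 × 12.47 × ln(1583.15/547.15) = 37.2 J/K.

ΔS = 37.2 J/K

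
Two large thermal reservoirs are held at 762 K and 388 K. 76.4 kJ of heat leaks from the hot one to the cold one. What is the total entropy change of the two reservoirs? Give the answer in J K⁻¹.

ΔS_total = 96.6 J/K

ΔS_hot = −Q/T_H = −76400/762 = -100.3 J/K and ΔS_cold = +Q/T_C = 76400/388 = 196.9 J/K.
ΔS_total = -100.3 + 196.9 = 96.6 J/K, positive as the second law requires.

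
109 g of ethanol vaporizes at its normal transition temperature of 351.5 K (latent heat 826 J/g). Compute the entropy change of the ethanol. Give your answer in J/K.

Heat absorbed by the substance: Q = mL = 109 × 826 = 90034 J.
At constant T, ΔS = Q_rev/T = 90034 / 351.5 = 256 J/K.

ΔS = 256 J/K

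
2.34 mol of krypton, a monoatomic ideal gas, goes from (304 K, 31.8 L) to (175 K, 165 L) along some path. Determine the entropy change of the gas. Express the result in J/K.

Entropy is a state function: ΔS = nC_V ln(T₂/T₁) + nR ln(V₂/V₁), with C_V = 3R/2 = 12.47 J mol⁻¹ K⁻¹ for a monoatomic ideal gas.
ΔS = 2.34 × [12.47 × ln(175/304) + 8.314 × ln(165/31.8)] = 15.9 J/K.

ΔS = 15.9 J/K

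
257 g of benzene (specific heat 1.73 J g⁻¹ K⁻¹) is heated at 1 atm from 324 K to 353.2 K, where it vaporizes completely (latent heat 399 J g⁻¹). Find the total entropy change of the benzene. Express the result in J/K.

ΔS = 329 J/K

Warming step: ΔS₁ = m c ln(T_tr/T_i) = 257 × 1.73 × ln(353.2/324) = 38.37 J/K.
Phase change: ΔS₂ = +mL/T_tr = 257 × 399 / 353.2 = 290.3 J/K.
ΔS_total = (38.37) + (290.3) = 329 J/K.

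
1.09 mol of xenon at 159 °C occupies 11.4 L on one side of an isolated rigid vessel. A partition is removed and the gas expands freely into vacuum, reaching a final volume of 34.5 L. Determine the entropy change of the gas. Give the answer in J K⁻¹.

No heat is exchanged and no work is done, so the ideal-gas temperature stays constant.
Entropy is a state function; using a reversible isothermal path, ΔS_gas = nR ln(V₂/V₁) = 1.09 × 8.314 × ln(34.5/11.4) = 10 J/K.

ΔS_gas = 10 J/K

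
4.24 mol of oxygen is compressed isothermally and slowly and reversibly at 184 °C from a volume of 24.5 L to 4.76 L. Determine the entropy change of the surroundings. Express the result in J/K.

For an isothermal ideal gas ΔS_gas = nR ln(V₂/V₁) = 4.24 × 8.314 × ln(4.76/24.5) = -57.8 J/K.
The process is reversible, so ΔS_surr = −ΔS_gas = 57.8 J/K and ΔS_universe = 0.

ΔS_surr = 57.8 J/K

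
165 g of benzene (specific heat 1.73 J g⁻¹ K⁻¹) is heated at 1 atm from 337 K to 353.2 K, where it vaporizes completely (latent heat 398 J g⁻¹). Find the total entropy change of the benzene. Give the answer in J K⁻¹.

ΔS = 199 J/K

Warming step: ΔS₁ = m c ln(T_tr/T_i) = 165 × 1.73 × ln(353.2/337) = 13.4 J/K.
Phase change: ΔS₂ = +mL/T_tr = 165 × 398 / 353.2 = 185.9 J/K.
ΔS_total = (13.4) + (185.9) = 199 J/K.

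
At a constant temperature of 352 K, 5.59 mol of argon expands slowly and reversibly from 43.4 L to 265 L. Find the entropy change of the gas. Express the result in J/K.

For an isothermal ideal gas ΔS_gas = nR ln(V₂/V₁) = 5.59 × 8.314 × ln(265/43.4) = 84.1 J/K.

ΔS_gas = 84.1 J/K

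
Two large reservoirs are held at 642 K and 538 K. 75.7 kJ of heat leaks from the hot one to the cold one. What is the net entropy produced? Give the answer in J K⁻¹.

ΔS_hot = −Q/T_H = −75700/642 = -117.9 J/K and ΔS_cold = +Q/T_C = 75700/538 = 140.7 J/K.
ΔS_total = -117.9 + 140.7 = 22.8 J/K, positive as the second law requires.

ΔS_total = 22.8 J/K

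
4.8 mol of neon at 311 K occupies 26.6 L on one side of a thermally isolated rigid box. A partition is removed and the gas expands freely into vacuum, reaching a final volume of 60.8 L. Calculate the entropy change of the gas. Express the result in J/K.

ΔS_gas = 33 J/K

For an ideal gas in free expansion Q = 0 and W = 0, so T is unchanged.
Entropy is a state function; using a reversible isothermal path, ΔS_gas = nR ln(V₂/V₁) = 4.8 × 8.314 × ln(60.8/26.6) = 33 J/K.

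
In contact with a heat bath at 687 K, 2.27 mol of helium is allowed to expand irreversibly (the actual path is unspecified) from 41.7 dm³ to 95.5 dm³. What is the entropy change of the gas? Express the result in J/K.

Entropy is a state function, so ΔS_gas depends only on the end states.
For an isothermal ideal gas ΔS_gas = nR ln(V₂/V₁) = 2.27 × 8.314 × ln(95.5/41.7) = 15.6 J/K.

ΔS_gas = 15.6 J/K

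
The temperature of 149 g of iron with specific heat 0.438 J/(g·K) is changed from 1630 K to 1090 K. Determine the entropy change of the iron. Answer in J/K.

ΔS = ∫dQ_rev/T = m c ln(T₂/T₁) = 149 × 0.438 × ln(1090/1630) = -26.3 J/K.

ΔS = -26.3 J/K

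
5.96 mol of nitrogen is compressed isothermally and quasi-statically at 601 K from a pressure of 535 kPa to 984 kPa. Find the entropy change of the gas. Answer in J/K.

For an isothermal ideal gas ΔS_gas = nR ln(P₁/P₂) = 5.96 × 8.314 × ln(535/984) = -30.2 J/K.

ΔS_gas = -30.2 J/K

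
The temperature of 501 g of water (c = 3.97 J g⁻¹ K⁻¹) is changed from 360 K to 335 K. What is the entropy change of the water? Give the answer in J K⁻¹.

ΔS = -143 J/K

ΔS = ∫dQ_rev/T = m c ln(T₂/T₁) = 501 × 3.97 × ln(335/360) = -143 J/K.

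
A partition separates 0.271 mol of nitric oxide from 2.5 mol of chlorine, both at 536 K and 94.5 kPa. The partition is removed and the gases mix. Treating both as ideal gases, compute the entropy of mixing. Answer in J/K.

ΔS_mix = 7.38 J/K

Mole fractions: x_A = 0.271/2.77 = 0.0978, x_B = 0.902.
ΔS_mix = −R(n_A ln x_A + n_B ln x_B) = −8.314 × (0.271 ln 0.0978 + 2.5 ln 0.902) = 7.38 J/K.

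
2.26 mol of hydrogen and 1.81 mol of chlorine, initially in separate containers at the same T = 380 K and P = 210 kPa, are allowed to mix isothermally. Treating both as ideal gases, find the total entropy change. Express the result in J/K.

Mole fractions: x_A = 2.26/4.07 = 0.555, x_B = 0.445.
ΔS_mix = −R(n_A ln x_A + n_B ln x_B) = −8.314 × (2.26 ln 0.555 + 1.81 ln 0.445) = 23.2 J/K.

ΔS_mix = 23.2 J/K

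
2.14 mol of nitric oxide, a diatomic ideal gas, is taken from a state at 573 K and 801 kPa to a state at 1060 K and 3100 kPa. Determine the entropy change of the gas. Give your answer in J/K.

ΔS = 14.2 J/K

ΔS = nC_p ln(T₂/T₁) − nR ln(P₂/P₁), with C_p = 7R/2 = 29.1 J mol⁻¹ K⁻¹ for a diatomic ideal gas.
ΔS = 2.14 × [29.1 × ln(1060/573) − 8.314 × ln(3100/801)] = 14.2 J/K.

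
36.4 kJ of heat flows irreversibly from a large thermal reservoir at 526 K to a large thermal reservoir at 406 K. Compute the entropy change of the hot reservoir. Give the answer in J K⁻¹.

ΔS_hot = -69.2 J/K

The hot reservoir loses heat Q, so ΔS_hot = −Q/T_H = −36400/526 = -69.2 J/K.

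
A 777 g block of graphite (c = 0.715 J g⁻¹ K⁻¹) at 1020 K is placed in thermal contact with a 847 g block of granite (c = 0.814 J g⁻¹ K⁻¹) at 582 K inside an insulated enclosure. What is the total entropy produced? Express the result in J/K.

ΔS_total = 48.8 J/K

Energy balance: T_f = (m₁c₁T₁ + m₂c₂T₂)/(m₁c₁ + m₂c₂) = 777.45 K.
ΔS₁ = m₁c₁ ln(T_f/T₁) = 555.555 × ln(777.45/1020) = -150.86 J/K.
ΔS₂ = m₂c₂ ln(T_f/T₂) = 689.458 × ln(777.45/582) = 199.63 J/K.
ΔS_total = -150.86 + 199.63 = 48.8 J/K.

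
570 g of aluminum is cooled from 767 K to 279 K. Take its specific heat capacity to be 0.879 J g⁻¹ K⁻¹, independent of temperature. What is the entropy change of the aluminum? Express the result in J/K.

ΔS = ∫dQ_rev/T = m c ln(T₂/T₁) = 570 × 0.879 × ln(279/767) = -507 J/K.

ΔS = -507 J/K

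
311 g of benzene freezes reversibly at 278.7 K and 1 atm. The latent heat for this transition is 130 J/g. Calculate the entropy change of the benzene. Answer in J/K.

Heat released by the substance: Q = −mL = −311 × 130 = −40430 J.
At constant T, ΔS = Q_rev/T = −40430 / 278.7 = -145 J/K.

ΔS = -145 J/K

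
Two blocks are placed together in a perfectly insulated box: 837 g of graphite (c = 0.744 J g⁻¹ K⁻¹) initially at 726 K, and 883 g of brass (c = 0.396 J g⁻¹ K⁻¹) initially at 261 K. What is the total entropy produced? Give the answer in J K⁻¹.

ΔS_total = 103 J/K

Energy balance: T_f = (m₁c₁T₁ + m₂c₂T₂)/(m₁c₁ + m₂c₂) = 558.79 K.
ΔS₁ = m₁c₁ ln(T_f/T₁) = 622.728 × ln(558.79/726) = -163 J/K.
ΔS₂ = m₂c₂ ln(T_f/T₂) = 349.668 × ln(558.79/261) = 266.2 J/K.
ΔS_total = -163 + 266.2 = 103 J/K.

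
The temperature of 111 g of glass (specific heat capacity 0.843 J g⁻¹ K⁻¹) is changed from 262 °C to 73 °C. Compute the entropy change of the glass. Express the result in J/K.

ΔS = -40.8 J/K

In kelvin: T₁ = 535.15 K, T₂ = 346.15 K. ΔS = ∫dQ_rev/T = m c ln(T₂/T₁) = 111 × 0.843 × ln(346.15/535.15) = -40.8 J/K.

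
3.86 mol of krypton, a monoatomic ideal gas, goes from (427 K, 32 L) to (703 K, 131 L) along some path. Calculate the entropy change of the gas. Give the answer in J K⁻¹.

ΔS = 69.2 J/K

Entropy is a state function: ΔS = nC_V ln(T₂/T₁) + nR ln(V₂/V₁), with C_V = 3R/2 = 12.47 J mol⁻¹ K⁻¹ for a monoatomic ideal gas.
ΔS = 3.86 × [12.47 × ln(703/427) + 8.314 × ln(131/32)] = 69.2 J/K.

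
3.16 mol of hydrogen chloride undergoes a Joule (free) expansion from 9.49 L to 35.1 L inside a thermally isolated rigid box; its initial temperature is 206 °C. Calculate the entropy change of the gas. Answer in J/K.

ΔS_gas = 34.4 J/K

No heat is exchanged and no work is done, so the ideal-gas temperature stays constant.
Entropy is a state function; using a reversible isothermal path, ΔS_gas = nR ln(V₂/V₁) = 3.16 × 8.314 × ln(35.1/9.49) = 34.4 J/K.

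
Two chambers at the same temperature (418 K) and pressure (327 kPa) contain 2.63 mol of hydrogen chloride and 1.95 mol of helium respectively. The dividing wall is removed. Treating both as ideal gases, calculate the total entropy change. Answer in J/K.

ΔS_mix = 26 J/K

Mole fractions: x_A = 2.63/4.58 = 0.574, x_B = 0.426.
ΔS_mix = −R(n_A ln x_A + n_B ln x_B) = −8.314 × (2.63 ln 0.574 + 1.95 ln 0.426) = 26 J/K.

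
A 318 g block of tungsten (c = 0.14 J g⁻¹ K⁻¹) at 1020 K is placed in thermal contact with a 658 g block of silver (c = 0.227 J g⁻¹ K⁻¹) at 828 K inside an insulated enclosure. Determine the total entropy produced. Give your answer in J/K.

Energy balance: T_f = (m₁c₁T₁ + m₂c₂T₂)/(m₁c₁ + m₂c₂) = 872.09 K.
ΔS₁ = m₁c₁ ln(T_f/T₁) = 44.52 × ln(872.09/1020) = -6.975 J/K.
ΔS₂ = m₂c₂ ln(T_f/T₂) = 149.366 × ln(872.09/828) = 7.749 J/K.
ΔS_total = -6.975 + 7.749 = 0.774 J/K.

ΔS_total = 0.774 J/K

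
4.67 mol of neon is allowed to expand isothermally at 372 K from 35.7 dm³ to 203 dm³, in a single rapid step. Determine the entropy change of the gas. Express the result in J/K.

ΔS_gas = 67.5 J/K

Entropy is a state function, so ΔS_gas depends only on the end states.
For an isothermal ideal gas ΔS_gas = nR ln(V₂/V₁) = 4.67 × 8.314 × ln(203/35.7) = 67.5 J/K.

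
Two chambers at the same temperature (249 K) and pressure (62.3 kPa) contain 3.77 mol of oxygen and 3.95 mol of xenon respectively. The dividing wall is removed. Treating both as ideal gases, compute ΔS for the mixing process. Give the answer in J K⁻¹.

Mole fractions: x_A = 3.77/7.72 = 0.488, x_B = 0.512.
ΔS_mix = −R(n_A ln x_A + n_B ln x_B) = −8.314 × (3.77 ln 0.488 + 3.95 ln 0.512) = 44.5 J/K.

ΔS_mix = 44.5 J/K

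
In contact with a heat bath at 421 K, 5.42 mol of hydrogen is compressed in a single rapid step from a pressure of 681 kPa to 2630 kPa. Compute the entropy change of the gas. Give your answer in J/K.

ΔS_gas = -60.9 J/K

Entropy is a state function, so ΔS_gas depends only on the end states.
For an isothermal ideal gas ΔS_gas = nR ln(P₁/P₂) = 5.42 × 8.314 × ln(681/2630) = -60.9 J/K.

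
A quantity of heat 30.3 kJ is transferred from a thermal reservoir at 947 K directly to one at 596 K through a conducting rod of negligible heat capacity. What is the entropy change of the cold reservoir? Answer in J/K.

ΔS_cold = 50.8 J/K

The cold reservoir gains heat Q, so ΔS_cold = +Q/T_C = 30300/596 = 50.8 J/K.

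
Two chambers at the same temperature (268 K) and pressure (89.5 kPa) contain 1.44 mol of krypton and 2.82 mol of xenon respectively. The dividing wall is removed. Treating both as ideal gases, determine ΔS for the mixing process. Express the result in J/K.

Mole fractions: x_A = 1.44/4.26 = 0.338, x_B = 0.662.
ΔS_mix = −R(n_A ln x_A + n_B ln x_B) = −8.314 × (1.44 ln 0.338 + 2.82 ln 0.662) = 22.7 J/K.

ΔS_mix = 22.7 J/K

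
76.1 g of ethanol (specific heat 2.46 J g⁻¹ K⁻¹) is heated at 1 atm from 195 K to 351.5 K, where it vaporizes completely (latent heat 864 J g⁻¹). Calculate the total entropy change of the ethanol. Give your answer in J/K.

Warming step: ΔS₁ = m c ln(T_tr/T_i) = 76.1 × 2.46 × ln(351.5/195) = 110.3 J/K.
Phase change: ΔS₂ = +mL/T_tr = 76.1 × 864 / 351.5 = 187.1 J/K.
ΔS_total = (110.3) + (187.1) = 297 J/K.

ΔS = 297 J/K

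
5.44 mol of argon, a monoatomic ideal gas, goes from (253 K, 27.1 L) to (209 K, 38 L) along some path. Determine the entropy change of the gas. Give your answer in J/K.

ΔS = 2.33 J/K

Entropy is a state function: ΔS = nC_V ln(T₂/T₁) + nR ln(V₂/V₁), with C_V = 3R/2 = 12.47 J mol⁻¹ K⁻¹ for a monoatomic ideal gas.
ΔS = 5.44 × [12.47 × ln(209/253) + 8.314 × ln(38/27.1)] = 2.33 J/K.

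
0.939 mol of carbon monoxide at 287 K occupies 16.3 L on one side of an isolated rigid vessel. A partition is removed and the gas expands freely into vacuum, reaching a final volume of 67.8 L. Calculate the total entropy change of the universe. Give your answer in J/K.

ΔS_universe = 11.1 J/K

No heat is exchanged and no work is done, so the ideal-gas temperature stays constant.
Entropy is a state function; using a reversible isothermal path, ΔS_gas = nR ln(V₂/V₁) = 0.939 × 8.314 × ln(67.8/16.3) = 11.1 J/K.
The insulated surroundings exchange no heat, so ΔS_surr = 0 and ΔS_universe = ΔS_gas.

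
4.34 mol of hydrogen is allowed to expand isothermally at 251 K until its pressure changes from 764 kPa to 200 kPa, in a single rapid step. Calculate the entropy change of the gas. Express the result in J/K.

Entropy is a state function, so ΔS_gas depends only on the end states.
For an isothermal ideal gas ΔS_gas = nR ln(P₁/P₂) = 4.34 × 8.314 × ln(764/200) = 48.4 J/K.

ΔS_gas = 48.4 J/K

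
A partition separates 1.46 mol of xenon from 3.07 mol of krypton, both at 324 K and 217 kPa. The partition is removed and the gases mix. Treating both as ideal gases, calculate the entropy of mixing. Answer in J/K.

ΔS_mix = 23.7 J/K

Mole fractions: x_A = 1.46/4.53 = 0.322, x_B = 0.678.
ΔS_mix = −R(n_A ln x_A + n_B ln x_B) = −8.314 × (1.46 ln 0.322 + 3.07 ln 0.678) = 23.7 J/K.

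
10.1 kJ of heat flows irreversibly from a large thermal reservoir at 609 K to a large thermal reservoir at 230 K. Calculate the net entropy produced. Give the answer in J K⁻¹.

ΔS_total = 27.3 J/K

ΔS_hot = −Q/T_H = −10100/609 = -16.58 J/K and ΔS_cold = +Q/T_C = 10100/230 = 43.91 J/K.
ΔS_total = -16.58 + 43.91 = 27.3 J/K, positive as the second law requires.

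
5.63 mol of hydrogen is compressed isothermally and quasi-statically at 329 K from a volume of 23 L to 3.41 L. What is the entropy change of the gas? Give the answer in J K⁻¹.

For an isothermal ideal gas ΔS_gas = nR ln(V₂/V₁) = 5.63 × 8.314 × ln(3.41/23) = -89.3 J/K.

ΔS_gas = -89.3 J/K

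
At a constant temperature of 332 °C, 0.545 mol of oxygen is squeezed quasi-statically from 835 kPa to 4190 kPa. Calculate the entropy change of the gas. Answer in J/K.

For an isothermal ideal gas ΔS_gas = nR ln(P₁/P₂) = 0.545 × 8.314 × ln(835/4190) = -7.31 J/K.

ΔS_gas = -7.31 J/K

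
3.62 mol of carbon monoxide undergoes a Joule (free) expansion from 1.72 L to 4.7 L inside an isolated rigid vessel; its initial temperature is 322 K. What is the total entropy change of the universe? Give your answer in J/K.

For an ideal gas in free expansion Q = 0 and W = 0, so T is unchanged.
Entropy is a state function; using a reversible isothermal path, ΔS_gas = nR ln(V₂/V₁) = 3.62 × 8.314 × ln(4.7/1.72) = 30.3 J/K.
The insulated surroundings exchange no heat, so ΔS_surr = 0 and ΔS_universe = ΔS_gas.

ΔS_universe = 30.3 J/K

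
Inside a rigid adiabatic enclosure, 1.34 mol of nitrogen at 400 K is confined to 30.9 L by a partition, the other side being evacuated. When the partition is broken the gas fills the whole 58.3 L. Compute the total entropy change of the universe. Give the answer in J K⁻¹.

ΔS_universe = 7.07 J/K

For an ideal gas in free expansion Q = 0 and W = 0, so T is unchanged.
Entropy is a state function; using a reversible isothermal path, ΔS_gas = nR ln(V₂/V₁) = 1.34 × 8.314 × ln(58.3/30.9) = 7.07 J/K.
The insulated surroundings exchange no heat, so ΔS_surr = 0 and ΔS_universe = ΔS_gas.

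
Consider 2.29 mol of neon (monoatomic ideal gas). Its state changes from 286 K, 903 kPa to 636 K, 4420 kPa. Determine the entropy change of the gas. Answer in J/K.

ΔS = nC_p ln(T₂/T₁) − nR ln(P₂/P₁), with C_p = 5R/2 = 20.79 J mol⁻¹ K⁻¹ for a monoatomic ideal gas.
ΔS = 2.29 × [20.79 × ln(636/286) − 8.314 × ln(4420/903)] = 7.8 J/K.

ΔS = 7.8 J/K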